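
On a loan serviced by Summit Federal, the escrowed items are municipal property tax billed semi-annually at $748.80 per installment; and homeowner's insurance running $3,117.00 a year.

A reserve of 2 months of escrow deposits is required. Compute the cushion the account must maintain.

Municipal property tax: $748.80 × 2 = $1,497.60 annually
Homeowner's insurance: $3,117.00 annually
Combined annual = $1,497.60 + $3,117.00 = $4,614.60
Monthly escrow = $4,614.60 ÷ 12 = $384.55
Reserve = 2 × $384.55 = $769.10

$769.10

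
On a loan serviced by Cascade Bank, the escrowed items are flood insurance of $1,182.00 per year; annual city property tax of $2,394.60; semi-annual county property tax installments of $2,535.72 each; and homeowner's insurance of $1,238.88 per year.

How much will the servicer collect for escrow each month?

Flood insurance = $1,182.00/yr
City property tax = $2,394.60/yr
County property tax = $2,535.72 × 2 = $5,071.44/yr
Homeowner's insurance = $1,238.88/yr
Combined annual = $1,182.00 + $2,394.60 + $5,071.44 + $1,238.88 = $9,886.92
Monthly escrow = $9,886.92 ÷ 12 = $823.91

$823.91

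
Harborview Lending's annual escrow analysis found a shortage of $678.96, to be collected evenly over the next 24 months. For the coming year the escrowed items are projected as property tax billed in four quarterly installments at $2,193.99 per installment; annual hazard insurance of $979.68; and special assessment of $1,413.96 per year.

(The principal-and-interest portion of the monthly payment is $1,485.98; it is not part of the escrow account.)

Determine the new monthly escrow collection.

$959.09

Property tax = $2,193.99 × 4 = $8,775.96 annually
Hazard insurance = $979.68 annually
Special assessment = $1,413.96 annually
Total annual escrow = $8,775.96 + $979.68 + $1,413.96 = $11,169.60
Per month = $11,169.60 / 12 = $930.80
Monthly shortage recovery: $678.96 ÷ 24 = $28.29
New monthly escrow = $930.80 + $28.29 = $959.09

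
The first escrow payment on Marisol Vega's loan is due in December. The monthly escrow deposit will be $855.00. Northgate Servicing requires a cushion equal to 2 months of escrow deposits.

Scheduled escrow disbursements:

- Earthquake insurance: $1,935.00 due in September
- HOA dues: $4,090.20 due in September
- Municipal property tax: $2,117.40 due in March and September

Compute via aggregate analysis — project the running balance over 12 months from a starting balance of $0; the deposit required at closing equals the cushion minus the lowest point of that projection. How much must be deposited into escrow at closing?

Cushion = 2 × $855.00 = $1,710.00
Trial balance (start $0, +$855.00 each month, − disbursements):
  Dec: +$855.00 → $855.00
  Jan: +$855.00 → $1,710.00
  Feb: +$855.00 → $2,565.00
  Mar: +$855.00 − $2,117.40 → $1,302.60
  Apr: +$855.00 → $2,157.60
  May: +$855.00 → $3,012.60
  Jun: +$855.00 → $3,867.60
  Jul: +$855.00 → $4,722.60
  Aug: +$855.00 → $5,577.60
  Sep: +$855.00 − $8,142.60 → -$1,710.00
  Oct: +$855.00 → -$855.00
  Nov: +$855.00 → $0.00
Lowest trial balance = -$1,710.00 (Sep)
Initial deposit = cushion − low point = $1,710.00 − (-$1,710.00) = $3,420.00

$3,420.00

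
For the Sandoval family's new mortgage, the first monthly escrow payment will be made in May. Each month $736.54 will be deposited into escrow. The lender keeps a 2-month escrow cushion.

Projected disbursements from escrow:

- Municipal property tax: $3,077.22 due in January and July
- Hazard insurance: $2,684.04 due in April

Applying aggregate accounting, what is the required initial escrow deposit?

Cushion = 2 × $736.54 = $1,473.08
Trial balance (start $0, +$736.54 each month, − disbursements):
  May: +$736.54 → $736.54
  Jun: +$736.54 → $1,473.08
  Jul: +$736.54 − $3,077.22 → -$867.60
  Aug: +$736.54 → -$131.06
  Sep: +$736.54 → $605.48
  Oct: +$736.54 → $1,342.02
  Nov: +$736.54 → $2,078.56
  Dec: +$736.54 → $2,815.10
  Jan: +$736.54 − $3,077.22 → $474.42
  Feb: +$736.54 → $1,210.96
  Mar: +$736.54 → $1,947.50
  Apr: +$736.54 − $2,684.04 → $0.00
Lowest trial balance = -$867.60 (Jul)
Initial deposit = cushion − low point = $1,473.08 − (-$867.60) = $2,340.68

$2,340.68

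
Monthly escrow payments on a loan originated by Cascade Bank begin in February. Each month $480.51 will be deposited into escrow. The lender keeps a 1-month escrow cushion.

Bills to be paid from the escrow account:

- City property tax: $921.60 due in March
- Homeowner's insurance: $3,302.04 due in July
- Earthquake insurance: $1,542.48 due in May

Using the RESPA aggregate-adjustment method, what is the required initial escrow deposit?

$3,363.57

Cushion = 1 × $480.51 = $480.51
Trial balance (start $0, +$480.51 each month, − disbursements):
  Feb: +$480.51 → $480.51
  Mar: +$480.51 − $921.60 → $39.42
  Apr: +$480.51 → $519.93
  May: +$480.51 − $1,542.48 → -$542.04
  Jun: +$480.51 → -$61.53
  Jul: +$480.51 − $3,302.04 → -$2,883.06
  Aug: +$480.51 → -$2,402.55
  Sep: +$480.51 → -$1,922.04
  Oct: +$480.51 → -$1,441.53
  Nov: +$480.51 → -$961.02
  Dec: +$480.51 → -$480.51
  Jan: +$480.51 → $0.00
Lowest trial balance = -$2,883.06 (Jul)
Initial deposit = cushion − low point = $480.51 − (-$2,883.06) = $3,363.57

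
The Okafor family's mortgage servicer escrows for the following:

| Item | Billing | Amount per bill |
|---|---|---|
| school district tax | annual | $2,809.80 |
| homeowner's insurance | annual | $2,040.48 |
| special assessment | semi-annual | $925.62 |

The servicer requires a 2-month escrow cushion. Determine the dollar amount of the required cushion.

$1,116.92

School district tax: $2,809.80 per year
Homeowner's insurance: $2,040.48 per year
Special assessment: $925.62 × 2 = $1,851.24 per year
Combined annual = $2,809.80 + $2,040.48 + $1,851.24 = $6,701.52
Per month = $6,701.52 / 12 = $558.46
Reserve = 2 × $558.46 = $1,116.92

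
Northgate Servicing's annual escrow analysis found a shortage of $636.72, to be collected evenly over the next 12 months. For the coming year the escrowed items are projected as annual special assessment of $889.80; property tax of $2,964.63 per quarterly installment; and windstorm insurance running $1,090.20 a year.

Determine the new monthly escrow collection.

Special assessment = $889.80/yr
Property tax = $2,964.63 × 4 = $11,858.52/yr
Windstorm insurance = $1,090.20/yr
Total annual escrow = $889.80 + $11,858.52 + $1,090.20 = $13,838.52
Monthly escrow = $13,838.52 / 12 = $1,153.21
Shortage spread = $636.72 / 12 = $53.06/mo
Adjusted monthly = $1,153.21 + $53.06 = $1,206.27

$1,206.27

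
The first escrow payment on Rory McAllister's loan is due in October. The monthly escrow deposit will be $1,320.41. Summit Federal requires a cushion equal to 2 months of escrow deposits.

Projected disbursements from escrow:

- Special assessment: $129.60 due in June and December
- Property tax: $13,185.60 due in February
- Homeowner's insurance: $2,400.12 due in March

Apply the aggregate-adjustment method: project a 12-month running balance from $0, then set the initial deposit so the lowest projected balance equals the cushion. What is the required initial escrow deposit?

$10,433.68

Cushion = 2 × $1,320.41 = $2,640.82
Trial balance (start $0, +$1,320.41 each month, − disbursements):
  Oct: +$1,320.41 → $1,320.41
  Nov: +$1,320.41 → $2,640.82
  Dec: +$1,320.41 − $129.60 → $3,831.63
  Jan: +$1,320.41 → $5,152.04
  Feb: +$1,320.41 − $13,185.60 → -$6,713.15
  Mar: +$1,320.41 − $2,400.12 → -$7,792.86
  Apr: +$1,320.41 → -$6,472.45
  May: +$1,320.41 → -$5,152.04
  Jun: +$1,320.41 − $129.60 → -$3,961.23
  Jul: +$1,320.41 → -$2,640.82
  Aug: +$1,320.41 → -$1,320.41
  Sep: +$1,320.41 → $0.00
Lowest trial balance = -$7,792.86 (Mar)
Initial deposit = cushion − low point = $2,640.82 − (-$7,792.86) = $10,433.68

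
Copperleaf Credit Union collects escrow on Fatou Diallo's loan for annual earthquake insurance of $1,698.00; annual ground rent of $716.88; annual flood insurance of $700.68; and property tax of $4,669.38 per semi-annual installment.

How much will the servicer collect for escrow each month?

Earthquake insurance: $1,698.00 annually
Ground rent: $716.88 annually
Flood insurance: $700.68 annually
Property tax: $4,669.38 × 2 = $9,338.76 annually
Total per year = $1,698.00 + $716.88 + $700.68 + $9,338.76 = $12,454.32
Monthly = $12,454.32 / 12 = $1,037.86

$1,037.86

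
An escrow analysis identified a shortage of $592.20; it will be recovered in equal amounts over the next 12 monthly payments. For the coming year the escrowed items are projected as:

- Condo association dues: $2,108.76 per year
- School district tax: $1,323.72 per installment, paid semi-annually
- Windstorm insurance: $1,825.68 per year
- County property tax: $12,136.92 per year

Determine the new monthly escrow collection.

$1,609.25

Condo association dues: $2,108.76 per year
School district tax: $1,323.72 × 2 = $2,647.44 per year
Windstorm insurance: $1,825.68 per year
County property tax: $12,136.92 per year
Yearly total = $2,108.76 + $2,647.44 + $1,825.68 + $12,136.92 = $18,718.80
Monthly = $18,718.80 ÷ 12 = $1,559.90
Shortage spread = $592.20 / 12 = $49.35/mo
Adjusted monthly = $1,559.90 + $49.35 = $1,609.25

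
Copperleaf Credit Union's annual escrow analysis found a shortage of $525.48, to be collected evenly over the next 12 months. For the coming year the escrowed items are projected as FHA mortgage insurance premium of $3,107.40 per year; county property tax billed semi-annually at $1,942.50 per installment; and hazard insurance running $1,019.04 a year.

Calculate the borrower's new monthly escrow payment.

$711.41

FHA mortgage insurance premium — $3,107.40 per year
County property tax — $1,942.50 × 2 = $3,885.00 per year
Hazard insurance — $1,019.04 per year
Combined annual = $3,107.40 + $3,885.00 + $1,019.04 = $8,011.44
Base monthly escrow = $8,011.44 ÷ 12 = $667.62
Shortage spread = $525.48 / 12 = $43.79/mo
Adjusted monthly = $667.62 + $43.79 = $711.41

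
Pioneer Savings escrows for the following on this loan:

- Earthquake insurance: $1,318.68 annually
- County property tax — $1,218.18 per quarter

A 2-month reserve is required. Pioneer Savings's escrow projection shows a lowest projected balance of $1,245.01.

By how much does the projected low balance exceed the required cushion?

Earthquake insurance — $1,318.68 annually
County property tax — $1,218.18 × 4 = $4,872.72 annually
Annual escrow total = $1,318.68 + $4,872.72 = $6,191.40
Per month = $6,191.40 ÷ 12 = $515.95
Required cushion = 2 × $515.95 = $1,031.90
Surplus = $1,245.01 − $1,031.90 = $213.11

$213.11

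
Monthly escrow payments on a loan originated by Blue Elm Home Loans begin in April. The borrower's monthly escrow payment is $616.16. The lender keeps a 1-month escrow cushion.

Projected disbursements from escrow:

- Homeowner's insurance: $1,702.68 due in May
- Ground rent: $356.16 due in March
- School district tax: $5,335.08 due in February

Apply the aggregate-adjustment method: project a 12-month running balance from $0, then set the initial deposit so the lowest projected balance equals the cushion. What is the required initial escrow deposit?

$1,086.52

Cushion = 1 × $616.16 = $616.16
Trial balance (start $0, +$616.16 each month, − disbursements):
  Apr: +$616.16 → $616.16
  May: +$616.16 − $1,702.68 → -$470.36
  Jun: +$616.16 → $145.80
  Jul: +$616.16 → $761.96
  Aug: +$616.16 → $1,378.12
  Sep: +$616.16 → $1,994.28
  Oct: +$616.16 → $2,610.44
  Nov: +$616.16 → $3,226.60
  Dec: +$616.16 → $3,842.76
  Jan: +$616.16 → $4,458.92
  Feb: +$616.16 − $5,335.08 → -$260.00
  Mar: +$616.16 − $356.16 → $0.00
Lowest trial balance = -$470.36 (May)
Initial deposit = cushion − low point = $616.16 − (-$470.36) = $1,086.52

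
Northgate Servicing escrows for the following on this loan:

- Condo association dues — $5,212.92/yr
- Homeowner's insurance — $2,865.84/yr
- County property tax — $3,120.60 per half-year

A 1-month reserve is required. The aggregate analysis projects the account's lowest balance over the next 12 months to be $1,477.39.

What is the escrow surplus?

Condo association dues = $5,212.92
Homeowner's insurance = $2,865.84
County property tax = $3,120.60 × 2 = $6,241.20
Combined annual = $14,319.96
Base monthly escrow = $14,319.96 ÷ 12 = $1,193.33
Cushion = 1 × $1,193.33 = $1,193.33
Surplus = $1,477.39 − $1,193.33 = $284.06

$284.06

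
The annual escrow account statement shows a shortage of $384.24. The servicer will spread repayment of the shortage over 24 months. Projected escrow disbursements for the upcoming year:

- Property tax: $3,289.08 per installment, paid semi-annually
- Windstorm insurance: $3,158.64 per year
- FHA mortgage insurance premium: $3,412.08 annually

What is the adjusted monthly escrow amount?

$1,111.75

Property tax = $3,289.08 × 2 = $6,578.16
Windstorm insurance = $3,158.64
FHA mortgage insurance premium = $3,412.08
Total annual escrow = $6,578.16 + $3,158.64 + $3,412.08 = $13,148.88
Base monthly escrow = $13,148.88 / 12 = $1,095.74
Monthly shortage recovery: $384.24 / 24 = $16.01
Adjusted monthly = $1,095.74 + $16.01 = $1,111.75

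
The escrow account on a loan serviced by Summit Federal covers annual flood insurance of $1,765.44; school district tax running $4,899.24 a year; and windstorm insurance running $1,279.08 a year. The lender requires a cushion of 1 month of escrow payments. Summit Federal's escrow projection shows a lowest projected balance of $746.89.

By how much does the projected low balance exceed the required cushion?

Flood insurance: $1,765.44 per year
School district tax: $4,899.24 per year
Windstorm insurance: $1,279.08 per year
Total per year = $1,765.44 + $4,899.24 + $1,279.08 = $7,943.76
Monthly escrow = $7,943.76 / 12 = $661.98
Cushion = 1 × $661.98 = $661.98
Surplus = $746.89 − $661.98 = $84.91

$84.91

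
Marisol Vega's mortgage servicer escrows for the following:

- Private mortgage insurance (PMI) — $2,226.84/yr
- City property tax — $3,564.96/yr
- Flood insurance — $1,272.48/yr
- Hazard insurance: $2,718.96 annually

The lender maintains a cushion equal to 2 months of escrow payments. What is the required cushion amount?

$1,630.54

Private mortgage insurance (PMI): $2,226.84 annually
City property tax: $3,564.96 annually
Flood insurance: $1,272.48 annually
Hazard insurance: $2,718.96 annually
Annual escrow total = $2,226.84 + $3,564.96 + $1,272.48 + $2,718.96 = $9,783.24
Per month = $9,783.24 / 12 = $815.27
Cushion = 2 × $815.27 = $1,630.54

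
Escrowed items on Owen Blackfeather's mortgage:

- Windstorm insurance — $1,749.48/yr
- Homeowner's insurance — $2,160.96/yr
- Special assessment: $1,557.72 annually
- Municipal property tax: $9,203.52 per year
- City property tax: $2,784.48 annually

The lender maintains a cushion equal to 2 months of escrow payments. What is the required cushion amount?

$2,909.36

Windstorm insurance: $1,749.48 per year
Homeowner's insurance: $2,160.96 per year
Special assessment: $1,557.72 per year
Municipal property tax: $9,203.52 per year
City property tax: $2,784.48 per year
Total per year = $17,456.16
Monthly = $17,456.16 / 12 = $1,454.68
Reserve = 2 × $1,454.68 = $2,909.36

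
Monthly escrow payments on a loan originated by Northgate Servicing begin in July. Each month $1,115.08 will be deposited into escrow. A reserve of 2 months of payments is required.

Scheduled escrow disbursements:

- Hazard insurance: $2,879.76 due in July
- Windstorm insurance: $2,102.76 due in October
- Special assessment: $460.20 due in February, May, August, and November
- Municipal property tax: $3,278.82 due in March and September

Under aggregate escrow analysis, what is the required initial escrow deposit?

Cushion = 2 × $1,115.08 = $2,230.16
Trial balance (start $0, +$1,115.08 each month, − disbursements):
  Jul: +$1,115.08 − $2,879.76 → -$1,764.68
  Aug: +$1,115.08 − $460.20 → -$1,109.80
  Sep: +$1,115.08 − $3,278.82 → -$3,273.54
  Oct: +$1,115.08 − $2,102.76 → -$4,261.22
  Nov: +$1,115.08 − $460.20 → -$3,606.34
  Dec: +$1,115.08 → -$2,491.26
  Jan: +$1,115.08 → -$1,376.18
  Feb: +$1,115.08 − $460.20 → -$721.30
  Mar: +$1,115.08 − $3,278.82 → -$2,885.04
  Apr: +$1,115.08 → -$1,769.96
  May: +$1,115.08 − $460.20 → -$1,115.08
  Jun: +$1,115.08 → $0.00
Lowest trial balance = -$4,261.22 (Oct)
Initial deposit = cushion − low point = $2,230.16 − (-$4,261.22) = $6,491.38

$6,491.38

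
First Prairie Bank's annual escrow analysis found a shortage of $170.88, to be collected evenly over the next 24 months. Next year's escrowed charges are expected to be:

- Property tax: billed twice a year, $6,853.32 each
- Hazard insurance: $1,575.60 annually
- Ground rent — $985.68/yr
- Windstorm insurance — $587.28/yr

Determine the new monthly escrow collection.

$1,411.72

Property tax: $6,853.32 × 2 = $13,706.64/yr
Hazard insurance: $1,575.60/yr
Ground rent: $985.68/yr
Windstorm insurance: $587.28/yr
Total per year = $16,855.20
Base monthly escrow = $16,855.20 ÷ 12 = $1,404.60
Shortage spread = $170.88 ÷ 24 = $7.12/mo
Adjusted monthly = $1,404.60 + $7.12 = $1,411.72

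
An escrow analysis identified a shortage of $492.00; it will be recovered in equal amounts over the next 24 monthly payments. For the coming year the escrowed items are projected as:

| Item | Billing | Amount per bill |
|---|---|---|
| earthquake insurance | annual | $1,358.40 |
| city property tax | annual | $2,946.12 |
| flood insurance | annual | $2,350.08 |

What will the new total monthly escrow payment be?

Earthquake insurance = $1,358.40
City property tax = $2,946.12
Flood insurance = $2,350.08
Total per year = $6,654.60
Per month = $6,654.60 / 12 = $554.55
Shortage spread = $492.00 / 24 = $20.50/mo
New monthly escrow = $554.55 + $20.50 = $575.05

$575.05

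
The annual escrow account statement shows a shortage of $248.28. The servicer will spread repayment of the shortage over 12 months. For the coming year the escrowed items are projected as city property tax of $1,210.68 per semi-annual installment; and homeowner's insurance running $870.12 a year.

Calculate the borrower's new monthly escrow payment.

$294.98

City property tax: $1,210.68 × 2 = $2,421.36 per year
Homeowner's insurance: $870.12 per year
Combined annual = $3,291.48
Per month = $3,291.48 / 12 = $274.29
Shortage spread = $248.28 / 12 = $20.69/mo
New monthly escrow = $274.29 + $20.69 = $294.98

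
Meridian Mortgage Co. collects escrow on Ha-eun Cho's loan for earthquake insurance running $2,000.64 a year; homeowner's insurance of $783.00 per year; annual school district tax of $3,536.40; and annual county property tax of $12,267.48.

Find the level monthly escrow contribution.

Earthquake insurance: $2,000.64 annually
Homeowner's insurance: $783.00 annually
School district tax: $3,536.40 annually
County property tax: $12,267.48 annually
Total per year = $18,587.52
Monthly = $18,587.52 ÷ 12 = $1,548.96

$1,548.96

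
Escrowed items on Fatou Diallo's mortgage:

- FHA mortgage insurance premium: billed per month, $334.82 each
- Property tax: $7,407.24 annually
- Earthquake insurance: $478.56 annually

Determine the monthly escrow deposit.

$991.97

FHA mortgage insurance premium: $334.82 × 12 = $4,017.84/yr
Property tax: $7,407.24/yr
Earthquake insurance: $478.56/yr
Yearly total = $4,017.84 + $7,407.24 + $478.56 = $11,903.64
Monthly = $11,903.64 / 12 = $991.97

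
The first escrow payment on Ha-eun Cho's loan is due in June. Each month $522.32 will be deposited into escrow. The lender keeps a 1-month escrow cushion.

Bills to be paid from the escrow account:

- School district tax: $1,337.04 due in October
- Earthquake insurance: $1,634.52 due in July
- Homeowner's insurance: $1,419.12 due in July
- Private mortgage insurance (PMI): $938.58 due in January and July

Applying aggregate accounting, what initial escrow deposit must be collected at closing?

$3,469.90

Cushion = 1 × $522.32 = $522.32
Trial balance (start $0, +$522.32 each month, − disbursements):
  Jun: +$522.32 → $522.32
  Jul: +$522.32 − $3,992.22 → -$2,947.58
  Aug: +$522.32 → -$2,425.26
  Sep: +$522.32 → -$1,902.94
  Oct: +$522.32 − $1,337.04 → -$2,717.66
  Nov: +$522.32 → -$2,195.34
  Dec: +$522.32 → -$1,673.02
  Jan: +$522.32 − $938.58 → -$2,089.28
  Feb: +$522.32 → -$1,566.96
  Mar: +$522.32 → -$1,044.64
  Apr: +$522.32 → -$522.32
  May: +$522.32 → $0.00
Lowest trial balance = -$2,947.58 (Jul)
Initial deposit = cushion − low point = $522.32 − (-$2,947.58) = $3,469.90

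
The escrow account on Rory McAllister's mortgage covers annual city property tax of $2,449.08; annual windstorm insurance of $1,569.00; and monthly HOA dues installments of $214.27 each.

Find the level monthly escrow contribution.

City property tax = $2,449.08 per year
Windstorm insurance = $1,569.00 per year
HOA dues = $214.27 × 12 = $2,571.24 per year
Combined annual = $6,589.32
Base monthly escrow = $6,589.32 / 12 = $549.11

$549.11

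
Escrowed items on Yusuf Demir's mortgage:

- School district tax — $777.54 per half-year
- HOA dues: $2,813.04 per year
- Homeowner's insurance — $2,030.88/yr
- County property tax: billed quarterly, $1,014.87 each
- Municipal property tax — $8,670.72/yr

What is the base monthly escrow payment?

$1,594.10

School district tax: $777.54 × 2 = $1,555.08 per year
HOA dues: $2,813.04 per year
Homeowner's insurance: $2,030.88 per year
County property tax: $1,014.87 × 4 = $4,059.48 per year
Municipal property tax: $8,670.72 per year
Total annual escrow = $1,555.08 + $2,813.04 + $2,030.88 + $4,059.48 + $8,670.72 = $19,129.20
Base monthly escrow = $19,129.20 / 12 = $1,594.10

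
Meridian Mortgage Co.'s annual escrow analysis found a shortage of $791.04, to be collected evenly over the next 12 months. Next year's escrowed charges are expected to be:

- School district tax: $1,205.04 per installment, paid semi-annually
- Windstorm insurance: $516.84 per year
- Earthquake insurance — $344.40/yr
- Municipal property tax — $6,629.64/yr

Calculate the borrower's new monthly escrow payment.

School district tax: $1,205.04 × 2 = $2,410.08
Windstorm insurance: $516.84
Earthquake insurance: $344.40
Municipal property tax: $6,629.64
Yearly total = $2,410.08 + $516.84 + $344.40 + $6,629.64 = $9,900.96
Monthly escrow = $9,900.96 ÷ 12 = $825.08
Shortage per month = $791.04 ÷ 12 = $65.92
Adjusted monthly = $825.08 + $65.92 = $891.00

$891.00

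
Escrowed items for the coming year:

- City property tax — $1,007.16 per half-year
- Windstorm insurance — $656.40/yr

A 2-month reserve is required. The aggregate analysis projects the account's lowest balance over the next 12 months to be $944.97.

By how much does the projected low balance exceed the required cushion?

City property tax — $1,007.16 × 2 = $2,014.32 annually
Windstorm insurance — $656.40 annually
Combined annual = $2,670.72
Monthly = $2,670.72 / 12 = $222.56
Required cushion = 2 × $222.56 = $445.12
Excess over cushion: $944.97 − $445.12 = $499.85

$499.85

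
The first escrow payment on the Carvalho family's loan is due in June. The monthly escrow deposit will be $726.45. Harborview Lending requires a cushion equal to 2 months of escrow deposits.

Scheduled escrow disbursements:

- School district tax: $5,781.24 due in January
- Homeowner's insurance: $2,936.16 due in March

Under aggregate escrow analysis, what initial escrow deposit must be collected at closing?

Cushion = 2 × $726.45 = $1,452.90
Trial balance (start $0, +$726.45 each month, − disbursements):
  Jun: +$726.45 → $726.45
  Jul: +$726.45 → $1,452.90
  Aug: +$726.45 → $2,179.35
  Sep: +$726.45 → $2,905.80
  Oct: +$726.45 → $3,632.25
  Nov: +$726.45 → $4,358.70
  Dec: +$726.45 → $5,085.15
  Jan: +$726.45 − $5,781.24 → $30.36
  Feb: +$726.45 → $756.81
  Mar: +$726.45 − $2,936.16 → -$1,452.90
  Apr: +$726.45 → -$726.45
  May: +$726.45 → $0.00
Lowest trial balance = -$1,452.90 (Mar)
Initial deposit = cushion − low point = $1,452.90 − (-$1,452.90) = $2,905.80

$2,905.80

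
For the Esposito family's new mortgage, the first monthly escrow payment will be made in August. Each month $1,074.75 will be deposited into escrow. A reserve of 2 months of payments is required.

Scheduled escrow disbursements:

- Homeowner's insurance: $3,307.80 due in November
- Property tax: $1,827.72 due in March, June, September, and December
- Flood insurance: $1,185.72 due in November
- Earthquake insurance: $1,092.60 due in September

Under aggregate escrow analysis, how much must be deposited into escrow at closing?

Cushion = 2 × $1,074.75 = $2,149.50
Trial balance (start $0, +$1,074.75 each month, − disbursements):
  Aug: +$1,074.75 → $1,074.75
  Sep: +$1,074.75 − $2,920.32 → -$770.82
  Oct: +$1,074.75 → $303.93
  Nov: +$1,074.75 − $4,493.52 → -$3,114.84
  Dec: +$1,074.75 − $1,827.72 → -$3,867.81
  Jan: +$1,074.75 → -$2,793.06
  Feb: +$1,074.75 → -$1,718.31
  Mar: +$1,074.75 − $1,827.72 → -$2,471.28
  Apr: +$1,074.75 → -$1,396.53
  May: +$1,074.75 → -$321.78
  Jun: +$1,074.75 − $1,827.72 → -$1,074.75
  Jul: +$1,074.75 → $0.00
Lowest trial balance = -$3,867.81 (Dec)
Initial deposit = cushion − low point = $2,149.50 − (-$3,867.81) = $6,017.31

$6,017.31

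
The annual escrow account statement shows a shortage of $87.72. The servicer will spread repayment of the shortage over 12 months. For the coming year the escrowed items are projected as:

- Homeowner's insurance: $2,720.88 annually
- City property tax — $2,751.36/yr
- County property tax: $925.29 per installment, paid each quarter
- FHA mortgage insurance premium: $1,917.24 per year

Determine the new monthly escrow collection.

$931.53

Homeowner's insurance: $2,720.88/yr
City property tax: $2,751.36/yr
County property tax: $925.29 × 4 = $3,701.16/yr
FHA mortgage insurance premium: $1,917.24/yr
Yearly total = $2,720.88 + $2,751.36 + $3,701.16 + $1,917.24 = $11,090.64
Monthly escrow = $11,090.64 ÷ 12 = $924.22
Monthly shortage recovery: $87.72 ÷ 12 = $7.31
Adjusted monthly = $924.22 + $7.31 = $931.53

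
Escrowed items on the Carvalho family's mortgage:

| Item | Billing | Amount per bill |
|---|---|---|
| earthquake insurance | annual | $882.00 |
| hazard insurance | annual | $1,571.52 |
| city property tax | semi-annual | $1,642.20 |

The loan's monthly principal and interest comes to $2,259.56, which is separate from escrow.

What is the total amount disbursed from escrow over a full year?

Earthquake insurance — $882.00/yr
Hazard insurance — $1,571.52/yr
City property tax — $1,642.20 × 2 = $3,284.40/yr
Combined annual = $882.00 + $1,571.52 + $3,284.40 = $5,737.92

$5,737.92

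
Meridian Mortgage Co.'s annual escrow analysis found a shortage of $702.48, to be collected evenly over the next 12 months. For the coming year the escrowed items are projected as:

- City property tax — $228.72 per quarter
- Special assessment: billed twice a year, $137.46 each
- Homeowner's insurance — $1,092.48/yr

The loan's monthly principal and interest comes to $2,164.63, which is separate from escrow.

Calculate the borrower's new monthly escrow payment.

City property tax = $228.72 × 4 = $914.88/yr
Special assessment = $137.46 × 2 = $274.92/yr
Homeowner's insurance = $1,092.48/yr
Total annual escrow = $2,282.28
Monthly escrow = $2,282.28 ÷ 12 = $190.19
Shortage spread = $702.48 / 12 = $58.54/mo
New monthly escrow = $190.19 + $58.54 = $248.73

$248.73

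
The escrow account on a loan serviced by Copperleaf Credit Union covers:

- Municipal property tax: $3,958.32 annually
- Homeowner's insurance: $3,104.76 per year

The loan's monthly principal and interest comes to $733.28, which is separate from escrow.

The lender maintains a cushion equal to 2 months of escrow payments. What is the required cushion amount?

$1,177.18

Municipal property tax = $3,958.32/yr
Homeowner's insurance = $3,104.76/yr
Total per year = $3,958.32 + $3,104.76 = $7,063.08
Base monthly escrow = $7,063.08 / 12 = $588.59
Cushion = 2 × $588.59 = $1,177.18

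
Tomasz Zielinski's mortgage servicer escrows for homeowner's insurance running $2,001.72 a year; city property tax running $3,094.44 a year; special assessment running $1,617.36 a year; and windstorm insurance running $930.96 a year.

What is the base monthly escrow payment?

$637.04

Homeowner's insurance = $2,001.72
City property tax = $3,094.44
Special assessment = $1,617.36
Windstorm insurance = $930.96
Yearly total = $7,644.48
Monthly escrow = $7,644.48 / 12 = $637.04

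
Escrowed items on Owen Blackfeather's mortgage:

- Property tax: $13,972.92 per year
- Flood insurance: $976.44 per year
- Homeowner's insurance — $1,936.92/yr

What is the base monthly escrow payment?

Property tax — $13,972.92
Flood insurance — $976.44
Homeowner's insurance — $1,936.92
Total annual escrow = $16,886.28
Monthly escrow = $16,886.28 ÷ 12 = $1,407.19

$1,407.19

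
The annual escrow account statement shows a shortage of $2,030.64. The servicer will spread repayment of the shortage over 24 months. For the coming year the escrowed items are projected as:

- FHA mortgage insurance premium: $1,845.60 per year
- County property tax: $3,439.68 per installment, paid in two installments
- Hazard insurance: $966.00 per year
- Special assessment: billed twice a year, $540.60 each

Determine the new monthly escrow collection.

$982.29

FHA mortgage insurance premium — $1,845.60
County property tax — $3,439.68 × 2 = $6,879.36
Hazard insurance — $966.00
Special assessment — $540.60 × 2 = $1,081.20
Total annual escrow = $10,772.16
Monthly = $10,772.16 ÷ 12 = $897.68
Shortage per month = $2,030.64 / 24 = $84.61
Adjusted monthly = $897.68 + $84.61 = $982.29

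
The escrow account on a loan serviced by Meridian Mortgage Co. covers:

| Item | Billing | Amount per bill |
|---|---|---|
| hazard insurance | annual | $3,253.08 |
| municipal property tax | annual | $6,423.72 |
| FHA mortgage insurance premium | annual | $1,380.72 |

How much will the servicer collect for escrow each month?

$921.46

Hazard insurance: $3,253.08 per year
Municipal property tax: $6,423.72 per year
FHA mortgage insurance premium: $1,380.72 per year
Annual escrow total = $11,057.52
Base monthly escrow = $11,057.52 / 12 = $921.46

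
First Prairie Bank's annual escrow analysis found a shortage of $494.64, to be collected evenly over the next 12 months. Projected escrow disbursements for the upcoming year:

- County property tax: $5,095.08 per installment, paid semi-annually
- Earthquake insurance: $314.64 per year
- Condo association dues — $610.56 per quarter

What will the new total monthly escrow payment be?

County property tax — $5,095.08 × 2 = $10,190.16/yr
Earthquake insurance — $314.64/yr
Condo association dues — $610.56 × 4 = $2,442.24/yr
Yearly total = $12,947.04
Per month = $12,947.04 / 12 = $1,078.92
Shortage spread = $494.64 ÷ 12 = $41.22/mo
New monthly escrow = $1,078.92 + $41.22 = $1,120.14

$1,120.14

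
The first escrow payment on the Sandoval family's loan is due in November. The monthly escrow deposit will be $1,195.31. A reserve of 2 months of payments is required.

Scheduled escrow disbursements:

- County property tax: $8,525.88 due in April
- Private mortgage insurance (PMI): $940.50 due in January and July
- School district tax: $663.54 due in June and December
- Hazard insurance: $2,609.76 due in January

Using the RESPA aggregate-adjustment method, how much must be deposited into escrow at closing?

$7,958.44

Cushion = 2 × $1,195.31 = $2,390.62
Trial balance (start $0, +$1,195.31 each month, − disbursements):
  Nov: +$1,195.31 → $1,195.31
  Dec: +$1,195.31 − $663.54 → $1,727.08
  Jan: +$1,195.31 − $3,550.26 → -$627.87
  Feb: +$1,195.31 → $567.44
  Mar: +$1,195.31 → $1,762.75
  Apr: +$1,195.31 − $8,525.88 → -$5,567.82
  May: +$1,195.31 → -$4,372.51
  Jun: +$1,195.31 − $663.54 → -$3,840.74
  Jul: +$1,195.31 − $940.50 → -$3,585.93
  Aug: +$1,195.31 → -$2,390.62
  Sep: +$1,195.31 → -$1,195.31
  Oct: +$1,195.31 → $0.00
Lowest trial balance = -$5,567.82 (Apr)
Initial deposit = cushion − low point = $2,390.62 − (-$5,567.82) = $7,958.44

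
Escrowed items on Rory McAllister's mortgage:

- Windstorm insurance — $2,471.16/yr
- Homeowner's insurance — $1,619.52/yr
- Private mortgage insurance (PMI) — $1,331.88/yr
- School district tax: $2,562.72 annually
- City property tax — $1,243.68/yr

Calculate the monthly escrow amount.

$769.08

Windstorm insurance — $2,471.16/yr
Homeowner's insurance — $1,619.52/yr
Private mortgage insurance (PMI) — $1,331.88/yr
School district tax — $2,562.72/yr
City property tax — $1,243.68/yr
Annual escrow total = $2,471.16 + $1,619.52 + $1,331.88 + $2,562.72 + $1,243.68 = $9,228.96
Base monthly escrow = $9,228.96 ÷ 12 = $769.08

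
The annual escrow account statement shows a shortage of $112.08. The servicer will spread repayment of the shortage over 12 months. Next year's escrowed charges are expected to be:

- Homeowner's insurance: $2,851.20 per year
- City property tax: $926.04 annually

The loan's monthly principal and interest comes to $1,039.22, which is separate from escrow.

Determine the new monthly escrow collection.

$324.11

Homeowner's insurance — $2,851.20
City property tax — $926.04
Annual escrow total = $3,777.24
Per month = $3,777.24 / 12 = $314.77
Monthly shortage recovery: $112.08 / 12 = $9.34
New monthly escrow = $314.77 + $9.34 = $324.11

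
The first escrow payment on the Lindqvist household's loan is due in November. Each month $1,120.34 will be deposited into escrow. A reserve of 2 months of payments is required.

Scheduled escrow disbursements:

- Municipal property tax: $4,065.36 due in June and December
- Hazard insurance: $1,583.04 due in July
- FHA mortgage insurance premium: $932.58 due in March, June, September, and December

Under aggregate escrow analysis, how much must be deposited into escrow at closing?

$4,997.94

Cushion = 2 × $1,120.34 = $2,240.68
Trial balance (start $0, +$1,120.34 each month, − disbursements):
  Nov: +$1,120.34 → $1,120.34
  Dec: +$1,120.34 − $4,997.94 → -$2,757.26
  Jan: +$1,120.34 → -$1,636.92
  Feb: +$1,120.34 → -$516.58
  Mar: +$1,120.34 − $932.58 → -$328.82
  Apr: +$1,120.34 → $791.52
  May: +$1,120.34 → $1,911.86
  Jun: +$1,120.34 − $4,997.94 → -$1,965.74
  Jul: +$1,120.34 − $1,583.04 → -$2,428.44
  Aug: +$1,120.34 → -$1,308.10
  Sep: +$1,120.34 − $932.58 → -$1,120.34
  Oct: +$1,120.34 → $0.00
Lowest trial balance = -$2,757.26 (Dec)
Initial deposit = cushion − low point = $2,240.68 − (-$2,757.26) = $4,997.94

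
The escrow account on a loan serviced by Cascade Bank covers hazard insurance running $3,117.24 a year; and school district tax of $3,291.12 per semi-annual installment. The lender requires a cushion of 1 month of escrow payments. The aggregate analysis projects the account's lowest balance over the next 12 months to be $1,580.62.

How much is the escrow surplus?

Hazard insurance: $3,117.24
School district tax: $3,291.12 × 2 = $6,582.24
Combined annual = $9,699.48
Monthly = $9,699.48 ÷ 12 = $808.29
Required reserve = 1 × $808.29 = $808.29
Excess over cushion: $1,580.62 − $808.29 = $772.33

$772.33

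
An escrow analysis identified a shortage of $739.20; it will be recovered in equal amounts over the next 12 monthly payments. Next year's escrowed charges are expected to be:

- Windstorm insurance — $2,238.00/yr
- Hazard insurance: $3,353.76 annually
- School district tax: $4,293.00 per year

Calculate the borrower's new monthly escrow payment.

Windstorm insurance: $2,238.00 annually
Hazard insurance: $3,353.76 annually
School district tax: $4,293.00 annually
Total annual escrow = $2,238.00 + $3,353.76 + $4,293.00 = $9,884.76
Base monthly escrow = $9,884.76 ÷ 12 = $823.73
Monthly shortage recovery: $739.20 / 12 = $61.60
New monthly escrow = $823.73 + $61.60 = $885.33

$885.33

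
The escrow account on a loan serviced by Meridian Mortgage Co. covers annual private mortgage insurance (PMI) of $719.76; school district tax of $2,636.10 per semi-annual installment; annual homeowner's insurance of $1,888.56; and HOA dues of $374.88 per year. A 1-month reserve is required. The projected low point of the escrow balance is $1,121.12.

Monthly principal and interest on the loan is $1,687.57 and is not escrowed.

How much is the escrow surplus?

Private mortgage insurance (PMI) — $719.76/yr
School district tax — $2,636.10 × 2 = $5,272.20/yr
Homeowner's insurance — $1,888.56/yr
HOA dues — $374.88/yr
Yearly total = $719.76 + $5,272.20 + $1,888.56 + $374.88 = $8,255.40
Per month = $8,255.40 / 12 = $687.95
Required cushion = 1 × $687.95 = $687.95
Excess over cushion: $1,121.12 − $687.95 = $433.17

$433.17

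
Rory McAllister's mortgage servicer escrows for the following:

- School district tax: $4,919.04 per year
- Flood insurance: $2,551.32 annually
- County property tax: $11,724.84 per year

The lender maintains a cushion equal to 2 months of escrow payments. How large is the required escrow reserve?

School district tax: $4,919.04
Flood insurance: $2,551.32
County property tax: $11,724.84
Annual escrow total = $4,919.04 + $2,551.32 + $11,724.84 = $19,195.20
Per month = $19,195.20 ÷ 12 = $1,599.60
Required cushion = 2 × $1,599.60 = $3,199.20

$3,199.20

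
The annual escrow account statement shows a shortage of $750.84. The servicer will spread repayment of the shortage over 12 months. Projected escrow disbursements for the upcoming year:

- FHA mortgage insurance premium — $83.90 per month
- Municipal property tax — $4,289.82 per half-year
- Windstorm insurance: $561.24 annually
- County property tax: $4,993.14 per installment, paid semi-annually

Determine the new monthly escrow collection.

FHA mortgage insurance premium — $83.90 × 12 = $1,006.80 per year
Municipal property tax — $4,289.82 × 2 = $8,579.64 per year
Windstorm insurance — $561.24 per year
County property tax — $4,993.14 × 2 = $9,986.28 per year
Combined annual = $1,006.80 + $8,579.64 + $561.24 + $9,986.28 = $20,133.96
Base monthly escrow = $20,133.96 ÷ 12 = $1,677.83
Monthly shortage recovery: $750.84 ÷ 12 = $62.57
Adjusted monthly = $1,677.83 + $62.57 = $1,740.40

$1,740.40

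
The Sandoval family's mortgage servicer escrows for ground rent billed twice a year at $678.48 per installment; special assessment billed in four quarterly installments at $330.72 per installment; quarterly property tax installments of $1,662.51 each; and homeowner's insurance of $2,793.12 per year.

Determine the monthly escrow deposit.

$1,010.25

Ground rent = $678.48 × 2 = $1,356.96/yr
Special assessment = $330.72 × 4 = $1,322.88/yr
Property tax = $1,662.51 × 4 = $6,650.04/yr
Homeowner's insurance = $2,793.12/yr
Combined annual = $1,356.96 + $1,322.88 + $6,650.04 + $2,793.12 = $12,123.00
Base monthly escrow = $12,123.00 / 12 = $1,010.25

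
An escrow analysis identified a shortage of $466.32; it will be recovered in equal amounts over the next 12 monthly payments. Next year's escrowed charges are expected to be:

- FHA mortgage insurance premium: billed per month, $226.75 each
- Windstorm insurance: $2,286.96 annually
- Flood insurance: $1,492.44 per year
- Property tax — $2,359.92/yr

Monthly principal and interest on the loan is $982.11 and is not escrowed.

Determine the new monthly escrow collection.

FHA mortgage insurance premium = $226.75 × 12 = $2,721.00
Windstorm insurance = $2,286.96
Flood insurance = $1,492.44
Property tax = $2,359.92
Annual escrow total = $2,721.00 + $2,286.96 + $1,492.44 + $2,359.92 = $8,860.32
Per month = $8,860.32 / 12 = $738.36
Shortage per month = $466.32 / 12 = $38.86
New monthly escrow = $738.36 + $38.86 = $777.22

$777.22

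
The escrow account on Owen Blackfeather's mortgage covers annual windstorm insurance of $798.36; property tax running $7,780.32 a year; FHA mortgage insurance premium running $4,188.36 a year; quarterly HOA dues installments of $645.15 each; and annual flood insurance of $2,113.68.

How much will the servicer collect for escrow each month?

$1,455.11

Windstorm insurance = $798.36 per year
Property tax = $7,780.32 per year
FHA mortgage insurance premium = $4,188.36 per year
HOA dues = $645.15 × 4 = $2,580.60 per year
Flood insurance = $2,113.68 per year
Combined annual = $17,461.32
Monthly escrow = $17,461.32 / 12 = $1,455.11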